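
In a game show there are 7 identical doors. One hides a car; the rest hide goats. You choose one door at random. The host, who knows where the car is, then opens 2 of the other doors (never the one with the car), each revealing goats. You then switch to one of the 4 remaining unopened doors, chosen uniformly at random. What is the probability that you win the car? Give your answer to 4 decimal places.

Your original door holds the car with probability 1/7, so the other 6 collectively hold it with probability 6/7.
The host can always find 2 empty doors to open, so the reveals don't change that 6/7; it is now spread over the 4 remaining unopened doors.
P(win by switching) = (6/7) · (1/4) = 3/14 ≈ 0.2143.

0.2143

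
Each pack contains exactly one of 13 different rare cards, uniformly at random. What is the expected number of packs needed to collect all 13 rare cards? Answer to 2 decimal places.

41.34

After i distinct types are collected, each trial gives a new one with probability (13−i)/13, so the expected wait for the next new type is 13/(13−i).
E = 13/13 + 13/12 + 13/11 + 13/10 + 13/9 + 13/8 + 13/7 + 13/6 + 13/5 + 13/4 + 13/3 + 13/2 + 13/1 = 1145993/27720 ≈ 41.34.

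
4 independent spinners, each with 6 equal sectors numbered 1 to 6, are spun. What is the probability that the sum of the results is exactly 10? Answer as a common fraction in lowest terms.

5/81

There are 6^4 = 1296 equally likely outcomes.
The number of ordered 4-tuples from {1,…,6} summing to 10 is 80.
P(sum = 10) = 80/1296 = 5/81.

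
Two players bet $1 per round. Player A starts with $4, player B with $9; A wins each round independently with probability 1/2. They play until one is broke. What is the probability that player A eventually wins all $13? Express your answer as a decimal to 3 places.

With a fair step, P(i) = ½P(i−1) + ½P(i+1) with P(0)=0, P(13)=1 has the linear solution P(i) = i/13.
P(4) = 4/13 ≈ 0.308.

0.308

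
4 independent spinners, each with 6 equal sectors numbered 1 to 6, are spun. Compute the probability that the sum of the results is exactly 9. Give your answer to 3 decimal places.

There are 6^4 = 1296 equally likely outcomes.
The number of ordered 4-tuples from {1,…,6} summing to 9 is 56.
P(sum = 9) = 56/1296 = 7/162 ≈ 0.043.

0.043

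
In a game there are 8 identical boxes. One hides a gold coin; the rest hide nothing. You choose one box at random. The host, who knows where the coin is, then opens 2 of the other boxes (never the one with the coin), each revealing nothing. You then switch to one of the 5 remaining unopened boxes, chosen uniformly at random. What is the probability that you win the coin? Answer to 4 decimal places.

Your original box holds the coin with probability 1/8, so the other 7 collectively hold it with probability 7/8.
The host can always find 2 empty boxes to open, so the reveals don't change that 7/8; it is now spread over the 5 remaining unopened boxes.
P(win by switching) = (7/8) · (1/5) = 7/40 ≈ 0.1750.

0.1750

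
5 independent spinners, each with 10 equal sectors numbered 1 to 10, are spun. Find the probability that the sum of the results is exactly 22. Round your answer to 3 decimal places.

0.043

There are 10^5 = 100000 equally likely outcomes.
The number of ordered 5-tuples from {1,…,10} summing to 22 is 4335.
P(sum = 22) = 4335/100000 = 867/20000 ≈ 0.043.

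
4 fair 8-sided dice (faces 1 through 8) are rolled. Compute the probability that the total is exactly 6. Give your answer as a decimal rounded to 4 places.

There are 8^4 = 4096 equally likely outcomes.
The number of ordered 4-tuples from {1,…,8} summing to 6 is 10.
P(sum = 6) = 10/4096 = 5/2048 ≈ 0.0024.

0.0024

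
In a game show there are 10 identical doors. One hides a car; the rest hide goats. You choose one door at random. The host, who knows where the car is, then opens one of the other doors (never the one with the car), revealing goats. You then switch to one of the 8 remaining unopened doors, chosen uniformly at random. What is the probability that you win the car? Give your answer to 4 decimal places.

Your original door holds the car with probability 1/10, so the other 9 collectively hold it with probability 9/10.
The host can always find an empty door to open, so this doesn't change that 9/10; it is now spread over the 8 remaining unopened doors.
P(win by switching) = (9/10) · (1/8) = 9/80 ≈ 0.1125.

0.1125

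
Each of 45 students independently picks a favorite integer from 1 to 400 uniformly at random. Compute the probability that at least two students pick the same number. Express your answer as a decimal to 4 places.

It's easier to compute the probability that all 45 are distinct.
P(all distinct) = 400/400 · 399/400 · ··· · 356/400 ≈ 0.0764.
So the probability of at least one match is 1 − 0.0764 = 0.9236.

0.9236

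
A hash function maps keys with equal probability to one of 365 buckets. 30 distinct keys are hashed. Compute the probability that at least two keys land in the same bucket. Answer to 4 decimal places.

0.7063

It's easier to compute the probability that all 30 are distinct.
P(all distinct) = 365/365 · 364/365 · ··· · 336/365 ≈ 0.2937.
So the probability of at least one match is 1 − 0.2937 = 0.7063.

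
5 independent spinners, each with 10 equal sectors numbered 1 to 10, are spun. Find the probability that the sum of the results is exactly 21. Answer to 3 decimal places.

0.038

There are 10^5 = 100000 equally likely outcomes.
The number of ordered 5-tuples from {1,…,10} summing to 21 is 3795.
P(sum = 21) = 3795/100000 = 759/20000 ≈ 0.038.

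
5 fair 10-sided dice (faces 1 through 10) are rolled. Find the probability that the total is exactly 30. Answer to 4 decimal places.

There are 10^5 = 100000 equally likely outcomes.
The number of ordered 5-tuples from {1,…,10} summing to 30 is 5631.
P(sum = 30) = 5631/100000 ≈ 0.0563.

0.0563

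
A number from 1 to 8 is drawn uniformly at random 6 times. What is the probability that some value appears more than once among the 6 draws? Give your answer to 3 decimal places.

P(all 6 different) = 8/8 · 7/8 · ··· · 3/8 ≈ 0.077.
P(at least two equal) = 1 − 0.077 = 0.923.

0.923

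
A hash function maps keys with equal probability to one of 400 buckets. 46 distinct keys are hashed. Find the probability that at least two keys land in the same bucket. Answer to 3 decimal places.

It's easier to compute the probability that all 46 are distinct.
P(all distinct) = 400/400 · 399/400 · ··· · 355/400 ≈ 0.068.
So the probability of at least one match is 1 − 0.068 = 0.932.

0.932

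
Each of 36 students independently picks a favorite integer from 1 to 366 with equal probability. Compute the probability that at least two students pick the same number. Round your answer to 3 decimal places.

0.831

It's easier to compute the probability that all 36 are distinct.
P(all distinct) = 366/366 · 365/366 · ··· · 331/366 ≈ 0.169.
So the probability of at least one match is 1 − 0.169 = 0.831.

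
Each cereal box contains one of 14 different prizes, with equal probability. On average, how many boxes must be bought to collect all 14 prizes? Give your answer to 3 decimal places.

After i distinct types are collected, each trial gives a new one with probability (14−i)/14, so the expected wait for the next new type is 14/(14−i).
E = 14/14 + 14/13 + 14/12 + 14/11 + 14/10 + 14/9 + 14/8 + 14/7 + 14/6 + 14/5 + 14/4 + 14/3 + 14/2 + 14/1 = 1171733/25740 ≈ 45.522.

45.522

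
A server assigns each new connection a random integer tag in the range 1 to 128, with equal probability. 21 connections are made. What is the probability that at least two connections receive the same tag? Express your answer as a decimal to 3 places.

0.824

It's easier to compute the probability that all 21 are distinct.
P(all distinct) = 128/128 · 127/128 · ··· · 108/128 ≈ 0.176.
So the probability of at least one match is 1 − 0.176 = 0.824.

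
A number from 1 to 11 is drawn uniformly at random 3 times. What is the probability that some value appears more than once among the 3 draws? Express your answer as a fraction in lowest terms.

P(all 3 different) = 11/11 · 10/11 · ··· · 9/11 = 90/121.
P(at least two equal) = 1 − 90/121 = 31/121.

31/121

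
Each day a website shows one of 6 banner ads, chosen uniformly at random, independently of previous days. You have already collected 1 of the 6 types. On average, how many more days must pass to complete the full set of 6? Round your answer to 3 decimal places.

13.700

Starting from 1 distinct type, each trial gives a new one with probability (6−i)/6 when i types are held, so the wait for the next new type is 6/(6−i).
E = 6/5 + 6/4 + 6/3 + 6/2 + 6/1 = 137/10 ≈ 13.700.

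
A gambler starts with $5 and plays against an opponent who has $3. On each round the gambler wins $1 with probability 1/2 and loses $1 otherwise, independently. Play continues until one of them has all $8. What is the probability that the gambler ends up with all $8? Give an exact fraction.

With a fair step, P(i) = ½P(i−1) + ½P(i+1) with P(0)=0, P(8)=1 has the linear solution P(i) = i/8.
P(5) = 5/8.

5/8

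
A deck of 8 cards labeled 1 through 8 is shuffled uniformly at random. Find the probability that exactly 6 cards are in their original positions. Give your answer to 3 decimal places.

Choose which 6 of the 8 are fixed: C(8,6) = 28 ways.
The remaining 2 must have no fixed point: D(2) = 1.
P = 28·1/40320 = 1/1440 ≈ 0.001.

0.001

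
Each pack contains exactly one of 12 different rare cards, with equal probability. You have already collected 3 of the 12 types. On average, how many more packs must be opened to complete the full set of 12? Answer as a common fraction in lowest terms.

Starting from 3 distinct types, each trial gives a new one with probability (12−i)/12 when i types are held, so the wait for the next new type is 12/(12−i).
E = 12/9 + 12/8 + 12/7 + 12/6 + 12/5 + 12/4 + 12/3 + 12/2 + 12/1 = 7129/210.

7129/210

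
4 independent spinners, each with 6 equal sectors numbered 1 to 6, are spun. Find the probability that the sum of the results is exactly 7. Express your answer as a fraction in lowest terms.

5/324

There are 6^4 = 1296 equally likely outcomes.
The number of ordered 4-tuples from {1,…,6} summing to 7 is 20.
P(sum = 7) = 20/1296 = 5/324.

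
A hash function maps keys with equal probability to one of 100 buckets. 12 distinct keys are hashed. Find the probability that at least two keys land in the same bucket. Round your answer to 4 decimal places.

It's easier to compute the probability that all 12 are distinct.
P(all distinct) = 100/100 · 99/100 · ··· · 89/100 ≈ 0.5032.
So the probability of at least one match is 1 − 0.5032 = 0.4968.

0.4968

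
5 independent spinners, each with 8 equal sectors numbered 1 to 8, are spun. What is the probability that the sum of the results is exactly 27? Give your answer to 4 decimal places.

0.0534

There are 8^5 = 32768 equally likely outcomes.
The number of ordered 5-tuples from {1,…,8} summing to 27 is 1750.
P(sum = 27) = 1750/32768 = 875/16384 ≈ 0.0534.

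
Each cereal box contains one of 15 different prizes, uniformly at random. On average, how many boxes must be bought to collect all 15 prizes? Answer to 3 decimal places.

After i distinct types are collected, each trial gives a new one with probability (15−i)/15, so the expected wait for the next new type is 15/(15−i).
E = 15/15 + 15/14 + 15/13 + 15/12 + 15/11 + 15/10 + 15/9 + 15/8 + 15/7 + 15/6 + 15/5 + 15/4 + 15/3 + 15/2 + 15/1 = 1195757/24024 ≈ 49.773.

49.773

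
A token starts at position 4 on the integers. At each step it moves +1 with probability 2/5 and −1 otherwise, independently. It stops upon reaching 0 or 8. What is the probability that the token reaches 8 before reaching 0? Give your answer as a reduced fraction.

Let r = q/p = (3/5)/(2/5) = 3/2. The recurrence P(i) = p·P(i+1) + q·P(i−1) with P(0)=0, P(8)=1 gives P(i) = (1 − r^i)/(1 − r^8).
P(4) = (1 − (3/2)^4) / (1 − (3/2)^8) = 16/97.

16/97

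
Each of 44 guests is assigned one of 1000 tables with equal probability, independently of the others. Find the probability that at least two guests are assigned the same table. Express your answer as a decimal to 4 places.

0.6171

It's easier to compute the probability that all 44 are distinct.
P(all distinct) = 1000/1000 · 999/1000 · ··· · 957/1000 ≈ 0.3829.
So the probability of at least one match is 1 − 0.3829 = 0.6171.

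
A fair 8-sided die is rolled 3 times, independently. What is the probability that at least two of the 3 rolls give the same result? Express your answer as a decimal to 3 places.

P(all 3 different) = 8/8 · 7/8 · ··· · 6/8 ≈ 0.656.
P(at least two equal) = 1 − 0.656 = 0.344.

0.344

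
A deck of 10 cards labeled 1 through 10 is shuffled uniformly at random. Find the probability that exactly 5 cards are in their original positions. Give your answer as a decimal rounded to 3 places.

Choose which 5 of the 10 are fixed: C(10,5) = 252 ways.
The remaining 5 must have no fixed point: D(5) = 44.
P = 252·44/3628800 = 11/3600 ≈ 0.003.

0.003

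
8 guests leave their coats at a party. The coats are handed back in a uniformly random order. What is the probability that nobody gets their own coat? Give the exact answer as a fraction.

This is the derangement probability: permutations of 8 with no fixed point.
D(8) = 8! · (1 − 1/1! + 1/2! − ··· + (−1)^8/8!) = 14833.
P = 14833/40320 = 2119/5760.

2119/5760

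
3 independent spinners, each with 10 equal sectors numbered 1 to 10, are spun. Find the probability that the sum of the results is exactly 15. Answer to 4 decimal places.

There are 10^3 = 1000 equally likely outcomes.
The number of ordered 3-tuples from {1,…,10} summing to 15 is 73.
P(sum = 15) = 73/1000 ≈ 0.0730.

0.0730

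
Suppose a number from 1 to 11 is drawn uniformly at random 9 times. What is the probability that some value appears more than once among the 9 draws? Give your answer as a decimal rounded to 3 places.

0.992

P(all 9 different) = 11/11 · 10/11 · ··· · 3/11 ≈ 0.008.
P(at least two equal) = 1 − 0.008 = 0.992.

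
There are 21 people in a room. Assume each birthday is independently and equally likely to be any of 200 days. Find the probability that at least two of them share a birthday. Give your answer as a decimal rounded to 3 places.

It's easier to compute the probability that all 21 are distinct.
P(all distinct) = 200/200 · 199/200 · ··· · 180/200 ≈ 0.337.
So the probability of at least one match is 1 − 0.337 = 0.663.

0.663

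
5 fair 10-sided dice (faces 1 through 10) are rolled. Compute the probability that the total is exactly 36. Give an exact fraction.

271/10000

There are 10^5 = 100000 equally likely outcomes.
The number of ordered 5-tuples from {1,…,10} summing to 36 is 2710.
P(sum = 36) = 2710/100000 = 271/10000.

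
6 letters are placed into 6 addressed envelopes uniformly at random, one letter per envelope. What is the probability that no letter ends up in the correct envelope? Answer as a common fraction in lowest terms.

53/144

This is the derangement probability: permutations of 6 with no fixed point.
D(6) = 6! · (1 − 1/1! + 1/2! − ··· + (−1)^6/6!) = 265.
P = 265/720 = 53/144.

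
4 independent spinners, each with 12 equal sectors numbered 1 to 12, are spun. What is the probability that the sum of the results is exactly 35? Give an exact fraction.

There are 12^4 = 20736 equally likely outcomes.
The number of ordered 4-tuples from {1,…,12} summing to 35 is 544.
P(sum = 35) = 544/20736 = 17/648.

17/648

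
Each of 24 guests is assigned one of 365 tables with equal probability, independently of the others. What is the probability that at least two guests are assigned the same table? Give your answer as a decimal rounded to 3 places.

It's easier to compute the probability that all 24 are distinct.
P(all distinct) = 365/365 · 364/365 · ··· · 342/365 ≈ 0.462.
So the probability of at least one match is 1 − 0.462 = 0.538.

0.538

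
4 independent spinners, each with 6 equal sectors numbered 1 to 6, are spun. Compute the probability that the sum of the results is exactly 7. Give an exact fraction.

There are 6^4 = 1296 equally likely outcomes.
The number of ordered 4-tuples from {1,…,6} summing to 7 is 20.
P(sum = 7) = 20/1296 = 5/324.

5/324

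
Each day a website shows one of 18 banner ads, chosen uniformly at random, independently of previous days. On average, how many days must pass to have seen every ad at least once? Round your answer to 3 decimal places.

After i distinct types are collected, each trial gives a new one with probability (18−i)/18, so the expected wait for the next new type is 18/(18−i).
E = 18/18 + 18/17 + 18/16 + 18/15 + 18/14 + 18/13 + 18/12 + 18/11 + 18/10 + 18/9 + 18/8 + 18/7 + 18/6 + 18/5 + 18/4 + 18/3 + 18/2 + 18/1 = 42822903/680680 ≈ 62.912.

62.912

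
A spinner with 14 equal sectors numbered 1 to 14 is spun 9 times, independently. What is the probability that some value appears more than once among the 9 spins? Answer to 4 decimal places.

P(all 9 different) = 14/14 · 13/14 · ··· · 6/14 ≈ 0.0352.
P(at least two equal) = 1 − 0.0352 = 0.9648.

0.9648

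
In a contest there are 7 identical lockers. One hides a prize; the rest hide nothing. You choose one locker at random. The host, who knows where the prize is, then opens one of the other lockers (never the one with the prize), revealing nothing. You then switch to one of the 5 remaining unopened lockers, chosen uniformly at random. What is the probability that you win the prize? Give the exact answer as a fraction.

6/35

Your original locker holds the prize with probability 1/7, so the other 6 collectively hold it with probability 6/7.
The host can always find an empty locker to open, so this doesn't change that 6/7; it is now spread over the 5 remaining unopened lockers.
P(win by switching) = (6/7) · (1/5) = 6/35.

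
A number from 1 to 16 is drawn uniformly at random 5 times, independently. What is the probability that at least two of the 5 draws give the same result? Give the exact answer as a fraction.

P(all 5 different) = 16/16 · 15/16 · ··· · 12/16 = 4095/8192.
P(at least two equal) = 1 − 4095/8192 = 4097/8192.

4097/8192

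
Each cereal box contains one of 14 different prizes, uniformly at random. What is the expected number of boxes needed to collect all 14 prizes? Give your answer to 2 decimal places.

45.52

After i distinct types are collected, each trial gives a new one with probability (14−i)/14, so the expected wait for the next new type is 14/(14−i).
E = 14/14 + 14/13 + 14/12 + 14/11 + 14/10 + 14/9 + 14/8 + 14/7 + 14/6 + 14/5 + 14/4 + 14/3 + 14/2 + 14/1 = 1171733/25740 ≈ 45.52.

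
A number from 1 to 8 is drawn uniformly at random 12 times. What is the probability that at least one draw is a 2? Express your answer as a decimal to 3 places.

P(no draw is a 2) = (7/8)^12 ≈ 0.201.
P(at least one) = 1 − 0.201 = 0.799.

0.799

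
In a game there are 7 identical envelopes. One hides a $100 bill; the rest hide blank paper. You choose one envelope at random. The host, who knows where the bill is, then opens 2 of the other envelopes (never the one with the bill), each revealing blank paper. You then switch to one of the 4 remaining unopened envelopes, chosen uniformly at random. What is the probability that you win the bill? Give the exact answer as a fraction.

3/14

Your original envelope holds the bill with probability 1/7, so the other 6 collectively hold it with probability 6/7.
The host can always find 2 empty envelopes to open, so the reveals don't change that 6/7; it is now spread over the 4 remaining unopened envelopes.
P(win by switching) = (6/7) · (1/4) = 3/14.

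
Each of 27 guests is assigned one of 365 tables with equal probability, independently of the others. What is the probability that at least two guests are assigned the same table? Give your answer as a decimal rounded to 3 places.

0.627

It's easier to compute the probability that all 27 are distinct.
P(all distinct) = 365/365 · 364/365 · ··· · 339/365 ≈ 0.373.
So the probability of at least one match is 1 − 0.373 = 0.627.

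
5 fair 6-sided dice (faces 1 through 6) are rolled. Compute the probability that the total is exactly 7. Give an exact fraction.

There are 6^5 = 7776 equally likely outcomes.
The number of ordered 5-tuples from {1,…,6} summing to 7 is 15.
P(sum = 7) = 15/7776 = 5/2592.

5/2592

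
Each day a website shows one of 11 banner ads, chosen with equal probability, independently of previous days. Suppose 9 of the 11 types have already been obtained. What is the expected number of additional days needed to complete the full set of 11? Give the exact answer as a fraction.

33/2

Starting from 9 distinct types, each trial gives a new one with probability (11−i)/11 when i types are held, so the wait for the next new type is 11/(11−i).
E = 11/2 + 11/1 = 33/2.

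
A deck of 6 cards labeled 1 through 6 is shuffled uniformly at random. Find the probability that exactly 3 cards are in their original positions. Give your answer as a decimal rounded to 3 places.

Choose which 3 of the 6 are fixed: C(6,3) = 20 ways.
The remaining 3 must have no fixed point: D(3) = 2.
P = 20·2/720 = 1/18 ≈ 0.056.

0.056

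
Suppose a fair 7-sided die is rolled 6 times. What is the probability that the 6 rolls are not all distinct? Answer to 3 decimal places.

0.957

P(all 6 different) = 7/7 · 6/7 · ··· · 2/7 ≈ 0.043.
P(at least two equal) = 1 − 0.043 = 0.957.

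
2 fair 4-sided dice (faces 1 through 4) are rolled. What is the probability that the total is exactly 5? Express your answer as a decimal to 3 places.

0.250

There are 4^2 = 16 equally likely outcomes.
The number of ordered 2-tuples from {1,…,4} summing to 5 is 4.
P(sum = 5) = 4/16 = 1/4 ≈ 0.250.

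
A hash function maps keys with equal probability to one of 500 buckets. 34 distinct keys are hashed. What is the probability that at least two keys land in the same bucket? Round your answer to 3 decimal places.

0.683

It's easier to compute the probability that all 34 are distinct.
P(all distinct) = 500/500 · 499/500 · ··· · 467/500 ≈ 0.317.
So the probability of at least one match is 1 − 0.317 = 0.683.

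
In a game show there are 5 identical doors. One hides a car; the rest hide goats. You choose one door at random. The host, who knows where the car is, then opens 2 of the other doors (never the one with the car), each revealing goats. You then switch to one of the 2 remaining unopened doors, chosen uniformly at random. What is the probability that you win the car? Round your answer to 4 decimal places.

0.4000

Your original door holds the car with probability 1/5, so the other 4 collectively hold it with probability 4/5.
The host can always find 2 empty doors to open, so the reveals don't change that 4/5; it is now spread over the 2 remaining unopened doors.
P(win by switching) = (4/5) · (1/2) = 2/5 ≈ 0.4000.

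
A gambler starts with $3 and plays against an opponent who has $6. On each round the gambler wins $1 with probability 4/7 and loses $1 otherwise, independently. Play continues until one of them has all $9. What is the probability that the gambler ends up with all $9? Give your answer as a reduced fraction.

Let r = q/p = (3/7)/(4/7) = 3/4. The recurrence P(i) = p·P(i+1) + q·P(i−1) with P(0)=0, P(9)=1 gives P(i) = (1 − r^i)/(1 − r^9).
P(3) = (1 − (3/4)^3) / (1 − (3/4)^9) = 4096/6553.

4096/6553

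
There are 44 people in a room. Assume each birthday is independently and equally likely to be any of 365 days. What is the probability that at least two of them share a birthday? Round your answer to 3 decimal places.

It's easier to compute the probability that all 44 are distinct.
P(all distinct) = 365/365 · 364/365 · ··· · 322/365 ≈ 0.067.
So the probability of at least one match is 1 − 0.067 = 0.933.

0.933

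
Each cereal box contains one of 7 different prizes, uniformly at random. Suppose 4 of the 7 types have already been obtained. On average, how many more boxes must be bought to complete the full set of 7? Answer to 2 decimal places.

12.83

Starting from 4 distinct types, each trial gives a new one with probability (7−i)/7 when i types are held, so the wait for the next new type is 7/(7−i).
E = 7/3 + 7/2 + 7/1 = 77/6 ≈ 12.83.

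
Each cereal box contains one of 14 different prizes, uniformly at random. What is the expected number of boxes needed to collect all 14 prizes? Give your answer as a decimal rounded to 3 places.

After i distinct types are collected, each trial gives a new one with probability (14−i)/14, so the expected wait for the next new type is 14/(14−i).
E = 14/14 + 14/13 + 14/12 + 14/11 + 14/10 + 14/9 + 14/8 + 14/7 + 14/6 + 14/5 + 14/4 + 14/3 + 14/2 + 14/1 = 1171733/25740 ≈ 45.522.

45.522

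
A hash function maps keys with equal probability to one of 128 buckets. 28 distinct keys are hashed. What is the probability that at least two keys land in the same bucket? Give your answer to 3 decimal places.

It's easier to compute the probability that all 28 are distinct.
P(all distinct) = 128/128 · 127/128 · ··· · 101/128 ≈ 0.041.
So the probability of at least one match is 1 − 0.041 = 0.959.

0.959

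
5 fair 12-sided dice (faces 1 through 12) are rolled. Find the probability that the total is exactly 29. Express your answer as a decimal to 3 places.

0.046

There are 12^5 = 248832 equally likely outcomes.
The number of ordered 5-tuples from {1,…,12} summing to 29 is 11385.
P(sum = 29) = 11385/248832 = 1265/27648 ≈ 0.046.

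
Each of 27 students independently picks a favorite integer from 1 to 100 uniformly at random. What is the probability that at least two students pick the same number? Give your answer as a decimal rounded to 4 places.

0.9791

It's easier to compute the probability that all 27 are distinct.
P(all distinct) = 100/100 · 99/100 · ··· · 74/100 ≈ 0.0209.
So the probability of at least one match is 1 − 0.0209 = 0.9791.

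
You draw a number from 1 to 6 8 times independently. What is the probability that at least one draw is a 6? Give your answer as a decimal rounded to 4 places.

P(no draw is a 6) = (5/6)^8 ≈ 0.2326.
P(at least one) = 1 − 0.2326 = 0.7674.

0.7674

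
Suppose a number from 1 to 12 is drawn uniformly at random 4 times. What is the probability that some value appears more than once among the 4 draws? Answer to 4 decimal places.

P(all 4 different) = 12/12 · 11/12 · ··· · 9/12 ≈ 0.5729.
P(at least two equal) = 1 − 0.5729 = 0.4271.

0.4271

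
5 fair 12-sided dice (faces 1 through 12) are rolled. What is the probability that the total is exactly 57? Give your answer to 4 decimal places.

There are 12^5 = 248832 equally likely outcomes.
The number of ordered 5-tuples from {1,…,12} summing to 57 is 35.
P(sum = 57) = 35/248832 ≈ 0.0001.

0.0001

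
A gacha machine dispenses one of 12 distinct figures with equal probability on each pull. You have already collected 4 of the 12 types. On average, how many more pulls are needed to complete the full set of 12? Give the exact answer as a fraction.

2283/70

Starting from 4 distinct types, each trial gives a new one with probability (12−i)/12 when i types are held, so the wait for the next new type is 12/(12−i).
E = 12/8 + 12/7 + 12/6 + 12/5 + 12/4 + 12/3 + 12/2 + 12/1 = 2283/70.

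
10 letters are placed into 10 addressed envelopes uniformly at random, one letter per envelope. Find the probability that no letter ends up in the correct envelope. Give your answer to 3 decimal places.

0.368

This is the derangement probability: permutations of 10 with no fixed point.
D(10) = 10! · (1 − 1/1! + 1/2! − ··· + (−1)^10/10!) = 1334961.
P = 1334961/3628800 = 16481/44800 ≈ 0.368.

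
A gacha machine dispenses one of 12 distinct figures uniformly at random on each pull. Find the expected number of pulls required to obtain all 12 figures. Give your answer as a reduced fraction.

After i distinct types are collected, each trial gives a new one with probability (12−i)/12, so the expected wait for the next new type is 12/(12−i).
E = 12/12 + 12/11 + 12/10 + 12/9 + 12/8 + 12/7 + 12/6 + 12/5 + 12/4 + 12/3 + 12/2 + 12/1 = 86021/2310.

86021/2310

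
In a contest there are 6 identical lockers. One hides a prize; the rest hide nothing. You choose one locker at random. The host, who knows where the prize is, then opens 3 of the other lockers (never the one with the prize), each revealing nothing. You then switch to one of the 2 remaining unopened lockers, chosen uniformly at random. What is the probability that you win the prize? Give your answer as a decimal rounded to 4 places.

Your original locker holds the prize with probability 1/6, so the other 5 collectively hold it with probability 5/6.
The host can always find 3 empty lockers to open, so the reveals don't change that 5/6; it is now spread over the 2 remaining unopened lockers.
P(win by switching) = (5/6) · (1/2) = 5/12 ≈ 0.4167.

0.4167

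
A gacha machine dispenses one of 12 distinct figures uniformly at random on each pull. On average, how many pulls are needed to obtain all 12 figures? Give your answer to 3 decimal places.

After i distinct types are collected, each trial gives a new one with probability (12−i)/12, so the expected wait for the next new type is 12/(12−i).
E = 12/12 + 12/11 + 12/10 + 12/9 + 12/8 + 12/7 + 12/6 + 12/5 + 12/4 + 12/3 + 12/2 + 12/1 = 86021/2310 ≈ 37.239.

37.239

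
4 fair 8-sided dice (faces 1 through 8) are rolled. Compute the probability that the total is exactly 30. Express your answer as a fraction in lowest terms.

5/2048

There are 8^4 = 4096 equally likely outcomes.
The number of ordered 4-tuples from {1,…,8} summing to 30 is 10.
P(sum = 30) = 10/4096 = 5/2048.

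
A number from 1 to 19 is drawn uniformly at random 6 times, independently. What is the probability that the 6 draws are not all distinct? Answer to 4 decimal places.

P(all 6 different) = 19/19 · 18/19 · ··· · 14/19 ≈ 0.4152.
P(at least two equal) = 1 − 0.4152 = 0.5848.

0.5848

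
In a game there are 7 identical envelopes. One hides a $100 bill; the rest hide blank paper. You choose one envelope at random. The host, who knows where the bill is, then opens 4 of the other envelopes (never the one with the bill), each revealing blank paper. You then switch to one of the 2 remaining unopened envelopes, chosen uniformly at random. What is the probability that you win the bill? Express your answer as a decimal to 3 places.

Your original envelope holds the bill with probability 1/7, so the other 6 collectively hold it with probability 6/7.
The host can always find 4 empty envelopes to open, so the reveals don't change that 6/7; it is now spread over the 2 remaining unopened envelopes.
P(win by switching) = (6/7) · (1/2) = 3/7 ≈ 0.429.

0.429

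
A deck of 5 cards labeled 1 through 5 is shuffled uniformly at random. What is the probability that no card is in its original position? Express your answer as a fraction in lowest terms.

This is the derangement probability: permutations of 5 with no fixed point.
D(5) = 5! · (1 − 1/1! + 1/2! − ··· + (−1)^5/5!) = 44.
P = 44/120 = 11/30.

11/30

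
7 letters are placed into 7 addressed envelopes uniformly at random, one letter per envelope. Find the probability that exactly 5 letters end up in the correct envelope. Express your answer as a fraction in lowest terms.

1/240

Choose which 5 of the 7 are fixed: C(7,5) = 21 ways.
The remaining 2 must have no fixed point: D(2) = 1.
P = 21·1/5040 = 1/240.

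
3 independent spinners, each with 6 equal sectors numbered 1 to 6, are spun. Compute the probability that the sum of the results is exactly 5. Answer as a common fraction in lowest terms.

1/36

There are 6^3 = 216 equally likely outcomes.
The number of ordered 3-tuples from {1,…,6} summing to 5 is 6.
P(sum = 5) = 6/216 = 1/36.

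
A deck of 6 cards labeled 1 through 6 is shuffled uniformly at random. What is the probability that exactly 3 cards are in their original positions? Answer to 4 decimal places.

0.0556

Choose which 3 of the 6 are fixed: C(6,3) = 20 ways.
The remaining 3 must have no fixed point: D(3) = 2.
P = 20·2/720 = 1/18 ≈ 0.0556.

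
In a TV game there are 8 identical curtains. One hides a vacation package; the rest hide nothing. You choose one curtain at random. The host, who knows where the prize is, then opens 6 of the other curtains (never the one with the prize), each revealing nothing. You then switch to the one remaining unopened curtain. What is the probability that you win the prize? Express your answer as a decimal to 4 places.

0.8750

Your original curtain holds the prize with probability 1/8, so the other 7 collectively hold it with probability 7/8.
The host can always find 6 empty curtains to open, so the reveals don't change that 7/8; it is now spread over the 1 remaining unopened curtain.
P(win by switching) = (7/8) · (1/1) = 7/8 ≈ 0.8750.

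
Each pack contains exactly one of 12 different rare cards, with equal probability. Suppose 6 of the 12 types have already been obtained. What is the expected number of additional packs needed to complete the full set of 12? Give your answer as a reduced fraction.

Starting from 6 distinct types, each trial gives a new one with probability (12−i)/12 when i types are held, so the wait for the next new type is 12/(12−i).
E = 12/6 + 12/5 + 12/4 + 12/3 + 12/2 + 12/1 = 147/5.

147/5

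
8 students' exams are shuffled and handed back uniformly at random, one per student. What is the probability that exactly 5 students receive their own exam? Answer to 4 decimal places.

Choose which 5 of the 8 are fixed: C(8,5) = 56 ways.
The remaining 3 must have no fixed point: D(3) = 2.
P = 56·2/40320 = 1/360 ≈ 0.0028.

0.0028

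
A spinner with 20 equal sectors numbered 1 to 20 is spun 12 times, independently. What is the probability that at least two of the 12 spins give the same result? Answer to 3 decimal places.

P(all 12 different) = 20/20 · 19/20 · ··· · 9/20 ≈ 0.015.
P(at least two equal) = 1 − 0.015 = 0.985.

0.985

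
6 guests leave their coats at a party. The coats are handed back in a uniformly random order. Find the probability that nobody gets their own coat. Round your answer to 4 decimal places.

0.3681

This is the derangement probability: permutations of 6 with no fixed point.
D(6) = 6! · (1 − 1/1! + 1/2! − ··· + (−1)^6/6!) = 265.
P = 265/720 = 53/144 ≈ 0.3681.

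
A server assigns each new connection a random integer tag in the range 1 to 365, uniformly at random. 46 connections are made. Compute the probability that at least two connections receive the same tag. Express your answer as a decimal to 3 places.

0.948

It's easier to compute the probability that all 46 are distinct.
P(all distinct) = 365/365 · 364/365 · ··· · 320/365 ≈ 0.052.
So the probability of at least one match is 1 − 0.052 = 0.948.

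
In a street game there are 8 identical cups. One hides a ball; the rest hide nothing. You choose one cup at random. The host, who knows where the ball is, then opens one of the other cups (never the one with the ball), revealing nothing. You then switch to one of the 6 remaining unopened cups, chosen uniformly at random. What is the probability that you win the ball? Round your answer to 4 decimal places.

0.1458

Your original cup holds the ball with probability 1/8, so the other 7 collectively hold it with probability 7/8.
The host can always find an empty cup to open, so this doesn't change that 7/8; it is now spread over the 6 remaining unopened cups.
P(win by switching) = (7/8) · (1/6) = 7/48 ≈ 0.1458.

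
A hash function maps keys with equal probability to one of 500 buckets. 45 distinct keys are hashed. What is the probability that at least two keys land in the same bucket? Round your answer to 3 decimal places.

It's easier to compute the probability that all 45 are distinct.
P(all distinct) = 500/500 · 499/500 · ··· · 456/500 ≈ 0.130.
So the probability of at least one match is 1 − 0.130 = 0.870.

0.870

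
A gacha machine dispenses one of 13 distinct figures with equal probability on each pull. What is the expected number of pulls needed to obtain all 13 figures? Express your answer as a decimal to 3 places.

41.342

After i distinct types are collected, each trial gives a new one with probability (13−i)/13, so the expected wait for the next new type is 13/(13−i).
E = 13/13 + 13/12 + 13/11 + 13/10 + 13/9 + 13/8 + 13/7 + 13/6 + 13/5 + 13/4 + 13/3 + 13/2 + 13/1 = 1145993/27720 ≈ 41.342.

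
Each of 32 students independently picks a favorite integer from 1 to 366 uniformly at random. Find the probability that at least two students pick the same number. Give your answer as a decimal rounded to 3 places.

0.752

It's easier to compute the probability that all 32 are distinct.
P(all distinct) = 366/366 · 365/366 · ··· · 335/366 ≈ 0.248.
So the probability of at least one match is 1 − 0.248 = 0.752.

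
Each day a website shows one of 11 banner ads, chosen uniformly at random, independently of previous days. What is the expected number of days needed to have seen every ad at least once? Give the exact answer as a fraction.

After i distinct types are collected, each trial gives a new one with probability (11−i)/11, so the expected wait for the next new type is 11/(11−i).
E = 11/11 + 11/10 + 11/9 + 11/8 + 11/7 + 11/6 + 11/5 + 11/4 + 11/3 + 11/2 + 11/1 = 83711/2520.

83711/2520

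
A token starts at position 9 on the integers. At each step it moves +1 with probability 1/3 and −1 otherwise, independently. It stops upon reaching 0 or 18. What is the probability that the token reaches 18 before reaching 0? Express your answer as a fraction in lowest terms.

Let r = q/p = (2/3)/(1/3) = 2. The recurrence P(i) = p·P(i+1) + q·P(i−1) with P(0)=0, P(18)=1 gives P(i) = (1 − r^i)/(1 − r^18).
P(9) = (1 − (2)^9) / (1 − (2)^18) = 1/513.

1/513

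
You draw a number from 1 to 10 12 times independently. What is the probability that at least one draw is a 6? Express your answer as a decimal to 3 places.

0.718

P(no draw is a 6) = (9/10)^12 ≈ 0.282.
P(at least one) = 1 − 0.282 = 0.718.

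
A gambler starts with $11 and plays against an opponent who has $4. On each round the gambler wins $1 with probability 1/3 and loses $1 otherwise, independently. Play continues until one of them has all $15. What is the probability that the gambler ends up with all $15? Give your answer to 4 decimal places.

0.0625

Let r = q/p = (2/3)/(1/3) = 2. The recurrence P(i) = p·P(i+1) + q·P(i−1) with P(0)=0, P(15)=1 gives P(i) = (1 − r^i)/(1 − r^15).
P(11) = (1 − (2)^11) / (1 − (2)^15) = 2047/32767 ≈ 0.0625.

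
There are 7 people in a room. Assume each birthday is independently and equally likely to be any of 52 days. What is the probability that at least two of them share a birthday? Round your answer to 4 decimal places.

It's easier to compute the probability that all 7 are distinct.
P(all distinct) = 52/52 · 51/52 · ··· · 46/52 ≈ 0.6559.
So the probability of at least one match is 1 − 0.6559 = 0.3441.

0.3441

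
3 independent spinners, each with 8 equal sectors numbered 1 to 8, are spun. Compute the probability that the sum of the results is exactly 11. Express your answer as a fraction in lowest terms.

21/256

There are 8^3 = 512 equally likely outcomes.
The number of ordered 3-tuples from {1,…,8} summing to 11 is 42.
P(sum = 11) = 42/512 = 21/256.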